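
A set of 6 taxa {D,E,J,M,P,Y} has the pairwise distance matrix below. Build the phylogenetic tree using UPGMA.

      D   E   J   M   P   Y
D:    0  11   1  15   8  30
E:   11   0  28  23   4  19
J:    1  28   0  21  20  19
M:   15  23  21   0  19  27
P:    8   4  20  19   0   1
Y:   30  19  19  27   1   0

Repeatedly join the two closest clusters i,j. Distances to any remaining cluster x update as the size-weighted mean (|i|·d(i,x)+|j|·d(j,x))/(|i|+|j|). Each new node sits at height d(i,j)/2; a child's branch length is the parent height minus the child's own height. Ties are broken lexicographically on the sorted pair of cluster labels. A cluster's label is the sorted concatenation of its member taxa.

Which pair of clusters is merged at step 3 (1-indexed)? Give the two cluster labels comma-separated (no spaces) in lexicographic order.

E,PY

1. join D+J (d=1) ⇒ DJ; edges |D|=1/2, |J|=1/2
  updated: d(DJ,E)=39/2, d(DJ,M)=18, d(DJ,P)=14, d(DJ,Y)=49/2
2. join P+Y (d=1) ⇒ PY; edges |P|=1/2, |Y|=1/2
  updated: d(DJ,PY)=77/4, d(E,PY)=23/2, d(M,PY)=23
3. join E+PY (d=23/2) ⇒ EPY; edges |E|=23/4, |PY|=21/4
  updated: d(DJ,EPY)=58/3, d(EPY,M)=23
4. join DJ+M (d=18) ⇒ DJM; edges |DJ|=17/2, |M|=9
  updated: d(DJM,EPY)=185/9
5. join DJM+EPY (d=185/9) ⇒ DEJMPY; edges |DJM|=23/18, |EPY|=163/36
final tree: (((D:1/2,J:1/2):17/2,M:9):23/18,(E:23/4,(P:1/2,Y:1/2):21/4):163/36)
total length: 1307/36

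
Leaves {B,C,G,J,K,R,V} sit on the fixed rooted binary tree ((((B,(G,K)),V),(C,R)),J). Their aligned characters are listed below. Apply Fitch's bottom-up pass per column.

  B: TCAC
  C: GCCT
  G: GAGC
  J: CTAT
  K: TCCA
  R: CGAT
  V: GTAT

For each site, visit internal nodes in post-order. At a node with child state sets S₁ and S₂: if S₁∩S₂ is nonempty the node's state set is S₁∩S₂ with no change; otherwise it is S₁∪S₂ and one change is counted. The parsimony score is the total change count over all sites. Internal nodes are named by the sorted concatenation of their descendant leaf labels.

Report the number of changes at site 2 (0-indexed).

3

GK@0: {G} ∪ {T} = {G,T} (union, +1)
BGK@0: {T} ∩ {G,T} = {T} (intersection, +0)
BGKV@0: {T} ∪ {G} = {G,T} (union, +1)
CR@0: {G} ∪ {C} = {C,G} (union, +1)
BCGKRV@0: {G,T} ∩ {C,G} = {G} (intersection, +0)
BCGJKRV@0: {G} ∪ {C} = {C,G} (union, +1)
GK@1: {A} ∪ {C} = {A,C} (union, +1)
BGK@1: {C} ∩ {A,C} = {C} (intersection, +0)
BGKV@1: {C} ∪ {T} = {C,T} (union, +1)
CR@1: {C} ∪ {G} = {C,G} (union, +1)
BCGKRV@1: {C,T} ∩ {C,G} = {C} (intersection, +0)
BCGJKRV@1: {C} ∪ {T} = {C,T} (union, +1)
GK@2: {G} ∪ {C} = {C,G} (union, +1)
BGK@2: {A} ∪ {C,G} = {A,C,G} (union, +1)
BGKV@2: {A,C,G} ∩ {A} = {A} (intersection, +0)
CR@2: {C} ∪ {A} = {A,C} (union, +1)
BCGKRV@2: {A} ∩ {A,C} = {A} (intersection, +0)
BCGJKRV@2: {A} ∩ {A} = {A} (intersection, +0)
GK@3: {C} ∪ {A} = {A,C} (union, +1)
BGK@3: {C} ∩ {A,C} = {C} (intersection, +0)
BGKV@3: {C} ∪ {T} = {C,T} (union, +1)
CR@3: {T} ∩ {T} = {T} (intersection, +0)
BCGKRV@3: {C,T} ∩ {T} = {T} (intersection, +0)
BCGJKRV@3: {T} ∩ {T} = {T} (intersection, +0)
per-site changes: [4, 4, 3, 2]; total = 13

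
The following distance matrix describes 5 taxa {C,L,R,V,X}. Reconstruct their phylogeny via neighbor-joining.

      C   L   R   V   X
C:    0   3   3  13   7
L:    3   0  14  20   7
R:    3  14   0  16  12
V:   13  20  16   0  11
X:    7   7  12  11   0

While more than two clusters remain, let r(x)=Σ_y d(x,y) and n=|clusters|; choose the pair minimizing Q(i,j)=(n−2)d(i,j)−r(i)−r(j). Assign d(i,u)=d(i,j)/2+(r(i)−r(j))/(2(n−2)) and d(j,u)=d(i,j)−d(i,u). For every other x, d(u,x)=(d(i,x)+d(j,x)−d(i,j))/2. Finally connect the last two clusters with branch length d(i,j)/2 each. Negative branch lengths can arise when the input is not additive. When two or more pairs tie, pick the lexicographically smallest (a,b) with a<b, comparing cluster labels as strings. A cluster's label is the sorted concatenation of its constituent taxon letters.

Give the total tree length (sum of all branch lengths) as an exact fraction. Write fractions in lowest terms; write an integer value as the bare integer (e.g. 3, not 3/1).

iteration 1: select V,X (d=11, Q=-64); attach at lengths (28/3, 5/3); label the merged cluster VX
  updated: d(C,VX)=9/2, d(L,VX)=8, d(R,VX)=17/2
iteration 2: select C,R (d=3, Q=-30); attach at lengths (-9/4, 21/4); label the merged cluster CR
  updated: d(CR,L)=7, d(CR,VX)=5
iteration 3: select CR,L (d=7, Q=-20); attach at lengths (2, 5); label the merged cluster CLR
  updated: d(CLR,VX)=3
iteration 4: select CLR,VX (d=3); attach at lengths (3/2, 3/2); label the merged cluster CLRVX
final tree: (((C:-9/4,R:21/4):2,L:5):3/2,(V:28/3,X:5/3):3/2)
total length: 24

24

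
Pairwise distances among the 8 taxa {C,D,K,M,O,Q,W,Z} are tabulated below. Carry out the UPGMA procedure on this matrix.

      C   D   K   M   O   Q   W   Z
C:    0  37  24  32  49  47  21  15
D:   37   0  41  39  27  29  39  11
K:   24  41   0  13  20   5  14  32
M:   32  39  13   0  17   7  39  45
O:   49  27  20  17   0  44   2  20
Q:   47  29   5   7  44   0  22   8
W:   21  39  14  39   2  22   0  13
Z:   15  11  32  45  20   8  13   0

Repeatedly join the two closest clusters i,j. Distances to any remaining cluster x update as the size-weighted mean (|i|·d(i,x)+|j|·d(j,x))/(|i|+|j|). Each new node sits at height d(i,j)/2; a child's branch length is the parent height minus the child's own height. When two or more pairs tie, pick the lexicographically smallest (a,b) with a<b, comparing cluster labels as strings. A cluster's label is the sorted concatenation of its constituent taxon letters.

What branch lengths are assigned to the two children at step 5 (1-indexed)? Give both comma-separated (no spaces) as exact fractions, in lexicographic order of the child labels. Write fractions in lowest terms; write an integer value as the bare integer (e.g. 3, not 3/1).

55/8,91/8

1. join O+W (d=2) ⇒ OW; edges |O|=1, |W|=1
  updated: d(C,OW)=35, d(D,OW)=33, d(K,OW)=17, d(M,OW)=28, d(OW,Q)=33, d(OW,Z)=33/2
2. join K+Q (d=5) ⇒ KQ; edges |K|=5/2, |Q|=5/2
  updated: d(C,KQ)=71/2, d(D,KQ)=35, d(KQ,M)=10, d(KQ,OW)=25, d(KQ,Z)=20
3. join KQ+M (d=10) ⇒ KMQ; edges |KQ|=5/2, |M|=5
  updated: d(C,KMQ)=103/3, d(D,KMQ)=109/3, d(KMQ,OW)=26, d(KMQ,Z)=85/3
4. join D+Z (d=11) ⇒ DZ; edges |D|=11/2, |Z|=11/2
  updated: d(C,DZ)=26, d(DZ,KMQ)=97/3, d(DZ,OW)=99/4
5. join DZ+OW (d=99/4) ⇒ DOWZ; edges |DZ|=55/8, |OW|=91/8
  updated: d(C,DOWZ)=61/2, d(DOWZ,KMQ)=175/6
6. join DOWZ+KMQ (d=175/6) ⇒ DKMOQWZ; edges |DOWZ|=53/24, |KMQ|=115/12
  updated: d(C,DKMOQWZ)=225/7
7. join C+DKMOQWZ (d=225/7) ⇒ CDKMOQWZ; edges |C|=225/14, |DKMOQWZ|=125/84
final tree: (C:225/14,(((D:11/2,Z:11/2):55/8,(O:1,W:1):91/8):53/24,((K:5/2,Q:5/2):5/2,M:5):115/12):125/84)
total length: 12281/168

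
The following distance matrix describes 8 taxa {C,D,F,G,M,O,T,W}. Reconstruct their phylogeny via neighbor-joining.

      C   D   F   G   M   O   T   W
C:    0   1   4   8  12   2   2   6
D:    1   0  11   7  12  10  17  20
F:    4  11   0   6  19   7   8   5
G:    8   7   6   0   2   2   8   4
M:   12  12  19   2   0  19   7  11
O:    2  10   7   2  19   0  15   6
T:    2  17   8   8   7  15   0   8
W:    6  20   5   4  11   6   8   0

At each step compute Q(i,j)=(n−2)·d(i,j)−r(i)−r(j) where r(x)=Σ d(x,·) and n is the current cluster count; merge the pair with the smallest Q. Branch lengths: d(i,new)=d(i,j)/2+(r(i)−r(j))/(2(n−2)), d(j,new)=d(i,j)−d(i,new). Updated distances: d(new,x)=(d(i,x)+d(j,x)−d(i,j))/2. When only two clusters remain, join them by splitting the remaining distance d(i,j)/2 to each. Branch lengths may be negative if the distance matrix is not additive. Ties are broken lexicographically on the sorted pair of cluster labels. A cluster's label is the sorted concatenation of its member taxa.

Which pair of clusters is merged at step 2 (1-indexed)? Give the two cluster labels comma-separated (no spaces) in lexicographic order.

step 1: merge (C,D) at d=1, Q=-107; branch lengths C→-37/12, D→49/12; new cluster CD
  updated: d(CD,F)=7, d(CD,G)=7, d(CD,M)=23/2, d(CD,O)=11/2, d(CD,T)=9, d(CD,W)=25/2
step 2: merge (M,T) at d=7, Q=-179/2; branch lengths M→99/20, T→41/20; new cluster MT
  updated: d(CD,MT)=27/4, d(F,MT)=10, d(G,MT)=3/2, d(MT,O)=27/2, d(MT,W)=6
step 3: merge (G,MT) at d=3/2, Q=-209/4; branch lengths G→-45/32, MT→93/32; new cluster GMT
  updated: d(CD,GMT)=49/8, d(F,GMT)=29/4, d(GMT,O)=7, d(GMT,W)=17/4
step 4: merge (CD,O) at d=11/2, Q=-321/8; branch lengths CD→59/16, O→29/16; new cluster CDO
  updated: d(CDO,F)=17/4, d(CDO,GMT)=61/16, d(CDO,W)=13/2
step 5: merge (CDO,F) at d=17/4, Q=-361/16; branch lengths CDO→105/64, F→167/64; new cluster CDFO
  updated: d(CDFO,GMT)=109/32, d(CDFO,W)=29/8
step 6: merge (CDFO,GMT) at d=109/32, Q=-361/32; branch lengths CDFO→89/64, GMT→129/64; new cluster CDFGMOT
  updated: d(CDFGMOT,W)=143/64
step 7: merge (CDFGMOT,W) at d=143/64; branch lengths CDFGMOT→143/128, W→143/128; new cluster CDFGMOTW
final tree: (((((C:-37/12,D:49/12):59/16,O:29/16):105/64,F:167/64):89/64,(G:-45/32,(M:99/20,T:41/20):93/32):129/64):143/128,W:143/128)
total length: 1593/64

M,T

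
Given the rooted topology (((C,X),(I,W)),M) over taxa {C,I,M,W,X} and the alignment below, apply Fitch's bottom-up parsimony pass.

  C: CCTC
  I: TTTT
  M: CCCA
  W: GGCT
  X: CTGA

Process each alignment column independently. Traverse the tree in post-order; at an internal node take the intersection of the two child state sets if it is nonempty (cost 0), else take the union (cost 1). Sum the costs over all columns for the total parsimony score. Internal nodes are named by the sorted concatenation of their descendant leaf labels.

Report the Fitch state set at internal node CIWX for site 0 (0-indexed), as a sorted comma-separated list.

[col 0] CX: children C:{C}, X:{C} ∩→ {C}; cost 0
[col 0] IW: children I:{T}, W:{G} ∪→ {G,T}; cost 1
[col 0] CIWX: children CX:{C}, IW:{G,T} ∪→ {C,G,T}; cost 1
[col 0] CIMWX: children CIWX:{C,G,T}, M:{C} ∩→ {C}; cost 0
[col 1] CX: children C:{C}, X:{T} ∪→ {C,T}; cost 1
[col 1] IW: children I:{T}, W:{G} ∪→ {G,T}; cost 1
[col 1] CIWX: children CX:{C,T}, IW:{G,T} ∩→ {T}; cost 0
[col 1] CIMWX: children CIWX:{T}, M:{C} ∪→ {C,T}; cost 1
[col 2] CX: children C:{T}, X:{G} ∪→ {G,T}; cost 1
[col 2] IW: children I:{T}, W:{C} ∪→ {C,T}; cost 1
[col 2] CIWX: children CX:{G,T}, IW:{C,T} ∩→ {T}; cost 0
[col 2] CIMWX: children CIWX:{T}, M:{C} ∪→ {C,T}; cost 1
[col 3] CX: children C:{C}, X:{A} ∪→ {A,C}; cost 1
[col 3] IW: children I:{T}, W:{T} ∩→ {T}; cost 0
[col 3] CIWX: children CX:{A,C}, IW:{T} ∪→ {A,C,T}; cost 1
[col 3] CIMWX: children CIWX:{A,C,T}, M:{A} ∩→ {A}; cost 0
per-site changes: [2, 3, 3, 2]; total = 10

C,G,T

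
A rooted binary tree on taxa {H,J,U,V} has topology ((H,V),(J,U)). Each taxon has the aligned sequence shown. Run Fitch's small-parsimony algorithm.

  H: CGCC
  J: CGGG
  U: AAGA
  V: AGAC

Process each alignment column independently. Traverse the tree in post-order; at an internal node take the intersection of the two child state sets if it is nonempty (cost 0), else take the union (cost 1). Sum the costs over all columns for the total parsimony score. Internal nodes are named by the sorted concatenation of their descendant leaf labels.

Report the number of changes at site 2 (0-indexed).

[col 0] HV: children H:{C}, V:{A} ∪→ {A,C}; cost 1
[col 0] JU: children J:{C}, U:{A} ∪→ {A,C}; cost 1
[col 0] HJUV: children HV:{A,C}, JU:{A,C} ∩→ {A,C}; cost 0
[col 1] HV: children H:{G}, V:{G} ∩→ {G}; cost 0
[col 1] JU: children J:{G}, U:{A} ∪→ {A,G}; cost 1
[col 1] HJUV: children HV:{G}, JU:{A,G} ∩→ {G}; cost 0
[col 2] HV: children H:{C}, V:{A} ∪→ {A,C}; cost 1
[col 2] JU: children J:{G}, U:{G} ∩→ {G}; cost 0
[col 2] HJUV: children HV:{A,C}, JU:{G} ∪→ {A,C,G}; cost 1
[col 3] HV: children H:{C}, V:{C} ∩→ {C}; cost 0
[col 3] JU: children J:{G}, U:{A} ∪→ {A,G}; cost 1
[col 3] HJUV: children HV:{C}, JU:{A,G} ∪→ {A,C,G}; cost 1
per-site changes: [2, 1, 2, 2]; total = 7

2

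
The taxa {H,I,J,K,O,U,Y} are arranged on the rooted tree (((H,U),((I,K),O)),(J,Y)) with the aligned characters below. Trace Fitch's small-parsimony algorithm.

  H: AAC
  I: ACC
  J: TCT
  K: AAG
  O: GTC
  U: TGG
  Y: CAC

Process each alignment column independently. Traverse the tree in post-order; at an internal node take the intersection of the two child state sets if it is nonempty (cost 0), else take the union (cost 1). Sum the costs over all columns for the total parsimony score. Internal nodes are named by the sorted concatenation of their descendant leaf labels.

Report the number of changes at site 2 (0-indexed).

[col 0] HU: children H:{A}, U:{T} ∪→ {A,T}; cost 1
[col 0] IK: children I:{A}, K:{A} ∩→ {A}; cost 0
[col 0] IKO: children IK:{A}, O:{G} ∪→ {A,G}; cost 1
[col 0] HIKOU: children HU:{A,T}, IKO:{A,G} ∩→ {A}; cost 0
[col 0] JY: children J:{T}, Y:{C} ∪→ {C,T}; cost 1
[col 0] HIJKOUY: children HIKOU:{A}, JY:{C,T} ∪→ {A,C,T}; cost 1
[col 1] HU: children H:{A}, U:{G} ∪→ {A,G}; cost 1
[col 1] IK: children I:{C}, K:{A} ∪→ {A,C}; cost 1
[col 1] IKO: children IK:{A,C}, O:{T} ∪→ {A,C,T}; cost 1
[col 1] HIKOU: children HU:{A,G}, IKO:{A,C,T} ∩→ {A}; cost 0
[col 1] JY: children J:{C}, Y:{A} ∪→ {A,C}; cost 1
[col 1] HIJKOUY: children HIKOU:{A}, JY:{A,C} ∩→ {A}; cost 0
[col 2] HU: children H:{C}, U:{G} ∪→ {C,G}; cost 1
[col 2] IK: children I:{C}, K:{G} ∪→ {C,G}; cost 1
[col 2] IKO: children IK:{C,G}, O:{C} ∩→ {C}; cost 0
[col 2] HIKOU: children HU:{C,G}, IKO:{C} ∩→ {C}; cost 0
[col 2] JY: children J:{T}, Y:{C} ∪→ {C,T}; cost 1
[col 2] HIJKOUY: children HIKOU:{C}, JY:{C,T} ∩→ {C}; cost 0
per-site changes: [4, 4, 3]; total = 11

3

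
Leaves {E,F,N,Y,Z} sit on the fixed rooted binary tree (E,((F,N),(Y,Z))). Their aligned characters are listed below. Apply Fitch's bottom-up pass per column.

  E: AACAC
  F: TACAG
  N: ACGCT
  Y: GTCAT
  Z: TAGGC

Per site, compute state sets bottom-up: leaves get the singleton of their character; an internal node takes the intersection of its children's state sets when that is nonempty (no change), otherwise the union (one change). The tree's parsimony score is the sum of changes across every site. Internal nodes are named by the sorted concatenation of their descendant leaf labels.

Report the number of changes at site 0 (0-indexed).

3

FN@0: {T} ∪ {A} = {A,T} (union, +1)
YZ@0: {G} ∪ {T} = {G,T} (union, +1)
FNYZ@0: {A,T} ∩ {G,T} = {T} (intersection, +0)
EFNYZ@0: {A} ∪ {T} = {A,T} (union, +1)
FN@1: {A} ∪ {C} = {A,C} (union, +1)
YZ@1: {T} ∪ {A} = {A,T} (union, +1)
FNYZ@1: {A,C} ∩ {A,T} = {A} (intersection, +0)
EFNYZ@1: {A} ∩ {A} = {A} (intersection, +0)
FN@2: {C} ∪ {G} = {C,G} (union, +1)
YZ@2: {C} ∪ {G} = {C,G} (union, +1)
FNYZ@2: {C,G} ∩ {C,G} = {C,G} (intersection, +0)
EFNYZ@2: {C} ∩ {C,G} = {C} (intersection, +0)
FN@3: {A} ∪ {C} = {A,C} (union, +1)
YZ@3: {A} ∪ {G} = {A,G} (union, +1)
FNYZ@3: {A,C} ∩ {A,G} = {A} (intersection, +0)
EFNYZ@3: {A} ∩ {A} = {A} (intersection, +0)
FN@4: {G} ∪ {T} = {G,T} (union, +1)
YZ@4: {T} ∪ {C} = {C,T} (union, +1)
FNYZ@4: {G,T} ∩ {C,T} = {T} (intersection, +0)
EFNYZ@4: {C} ∪ {T} = {C,T} (union, +1)
per-site changes: [3, 2, 2, 2, 3]; total = 12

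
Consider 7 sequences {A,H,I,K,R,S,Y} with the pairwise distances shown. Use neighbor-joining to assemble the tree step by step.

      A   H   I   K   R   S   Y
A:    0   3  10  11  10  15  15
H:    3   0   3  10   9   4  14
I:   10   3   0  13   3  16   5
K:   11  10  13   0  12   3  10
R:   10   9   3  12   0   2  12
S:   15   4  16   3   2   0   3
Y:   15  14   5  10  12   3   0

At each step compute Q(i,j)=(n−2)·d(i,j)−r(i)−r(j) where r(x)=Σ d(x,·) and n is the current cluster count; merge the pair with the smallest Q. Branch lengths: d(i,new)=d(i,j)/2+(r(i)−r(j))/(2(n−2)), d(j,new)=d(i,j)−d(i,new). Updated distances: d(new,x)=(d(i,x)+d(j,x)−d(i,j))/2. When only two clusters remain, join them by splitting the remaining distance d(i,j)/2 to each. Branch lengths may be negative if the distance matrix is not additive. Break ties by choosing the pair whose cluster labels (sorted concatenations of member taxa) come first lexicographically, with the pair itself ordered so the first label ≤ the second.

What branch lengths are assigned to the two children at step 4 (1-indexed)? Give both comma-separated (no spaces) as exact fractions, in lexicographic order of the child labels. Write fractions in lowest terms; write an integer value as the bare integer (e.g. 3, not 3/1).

step 1: merge (A,H) at d=3, Q=-92; branch lengths A→18/5, H→-3/5; new cluster AH
  updated: d(AH,I)=5, d(AH,K)=9, d(AH,R)=8, d(AH,S)=8, d(AH,Y)=13
step 2: merge (I,R) at d=3, Q=-67; branch lengths I→17/8, R→7/8; new cluster IR
  updated: d(AH,IR)=5, d(IR,K)=11, d(IR,S)=15/2, d(IR,Y)=7
step 3: merge (AH,IR) at d=5, Q=-101/2; branch lengths AH→13/4, IR→7/4; new cluster AHIR
  updated: d(AHIR,K)=15/2, d(AHIR,S)=21/4, d(AHIR,Y)=15/2
step 4: merge (AHIR,K) at d=15/2, Q=-103/4; branch lengths AHIR→59/16, K→61/16; new cluster AHIKR
  updated: d(AHIKR,S)=3/8, d(AHIKR,Y)=5
step 5: merge (AHIKR,S) at d=3/8, Q=-67/8; branch lengths AHIKR→19/16, S→-13/16; new cluster AHIKRS
  updated: d(AHIKRS,Y)=61/16
step 6: merge (AHIKRS,Y) at d=61/16; branch lengths AHIKRS→61/32, Y→61/32; new cluster AHIKRSY
final tree: (((((A:18/5,H:-3/5):13/4,(I:17/8,R:7/8):7/4):59/16,K:61/16):19/16,S:-13/16):61/32,Y:61/32)
total length: 363/16

59/16,61/16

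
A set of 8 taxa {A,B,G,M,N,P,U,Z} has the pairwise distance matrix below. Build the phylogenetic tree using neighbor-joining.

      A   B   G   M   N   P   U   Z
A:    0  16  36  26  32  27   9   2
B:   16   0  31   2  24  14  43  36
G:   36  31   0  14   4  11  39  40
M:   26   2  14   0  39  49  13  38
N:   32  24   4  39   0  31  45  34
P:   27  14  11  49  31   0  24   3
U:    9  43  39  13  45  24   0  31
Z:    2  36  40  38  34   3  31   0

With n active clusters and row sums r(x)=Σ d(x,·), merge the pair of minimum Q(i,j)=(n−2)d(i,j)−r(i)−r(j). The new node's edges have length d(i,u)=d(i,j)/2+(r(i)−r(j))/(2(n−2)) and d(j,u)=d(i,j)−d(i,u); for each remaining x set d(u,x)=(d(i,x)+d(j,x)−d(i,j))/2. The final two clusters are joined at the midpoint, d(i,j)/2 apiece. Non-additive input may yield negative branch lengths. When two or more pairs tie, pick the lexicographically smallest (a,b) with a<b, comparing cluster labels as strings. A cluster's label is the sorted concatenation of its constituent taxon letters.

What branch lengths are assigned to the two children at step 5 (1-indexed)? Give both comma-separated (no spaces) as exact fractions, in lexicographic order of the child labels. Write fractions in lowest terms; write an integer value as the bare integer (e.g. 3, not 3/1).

step 1: merge (G,N) at d=4, Q=-360; branch lengths G→-5/6, N→29/6; new cluster GN
  updated: d(A,GN)=32, d(B,GN)=51/2, d(GN,M)=49/2, d(GN,P)=19, d(GN,U)=40, d(GN,Z)=35
step 2: merge (B,M) at d=2, Q=-279; branch lengths B→-3/5, M→13/5; new cluster BM
  updated: d(A,BM)=20, d(BM,GN)=24, d(BM,P)=61/2, d(BM,U)=27, d(BM,Z)=36
step 3: merge (P,Z) at d=3, Q=-397/2; branch lengths P→17/16, Z→31/16; new cluster PZ
  updated: d(A,PZ)=13, d(BM,PZ)=127/4, d(GN,PZ)=51/2, d(PZ,U)=26
step 4: merge (BM,GN) at d=24, Q=-609/4; branch lengths BM→71/8, GN→121/8; new cluster BGMN
  updated: d(A,BGMN)=14, d(BGMN,PZ)=133/8, d(BGMN,U)=43/2
step 5: merge (A,U) at d=9, Q=-149/2; branch lengths A→-5/8, U→77/8; new cluster AU
  updated: d(AU,BGMN)=53/4, d(AU,PZ)=15
step 6: merge (AU,BGMN) at d=53/4, Q=-359/8; branch lengths AU→93/16, BGMN→119/16; new cluster ABGMNU
  updated: d(ABGMNU,PZ)=147/16
step 7: merge (ABGMNU,PZ) at d=147/16; branch lengths ABGMNU→147/32, PZ→147/32; new cluster ABGMNPUZ
final tree: (((A:-5/8,U:77/8):93/16,((B:-3/5,M:13/5):71/8,(G:-5/6,N:29/6):121/8):119/16):147/32,(P:17/16,Z:31/16):147/32)
total length: 1031/16

-5/8,77/8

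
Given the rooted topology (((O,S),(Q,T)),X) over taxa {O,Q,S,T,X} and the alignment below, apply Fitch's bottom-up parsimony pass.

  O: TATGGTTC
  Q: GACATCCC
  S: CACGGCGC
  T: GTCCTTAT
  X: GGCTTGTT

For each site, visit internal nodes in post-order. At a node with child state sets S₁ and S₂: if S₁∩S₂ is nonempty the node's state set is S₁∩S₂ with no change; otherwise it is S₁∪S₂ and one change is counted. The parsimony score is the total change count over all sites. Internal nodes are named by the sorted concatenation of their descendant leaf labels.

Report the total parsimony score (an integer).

site 0, node OS: O={T} ∪ S={C} → {C,T} (+1)
site 0, node QT: Q={G} ∩ T={G} → {G} (+0)
site 0, node OQST: OS={C,T} ∪ QT={G} → {C,G,T} (+1)
site 0, node OQSTX: OQST={C,G,T} ∩ X={G} → {G} (+0)
site 1, node OS: O={A} ∩ S={A} → {A} (+0)
site 1, node QT: Q={A} ∪ T={T} → {A,T} (+1)
site 1, node OQST: OS={A} ∩ QT={A,T} → {A} (+0)
site 1, node OQSTX: OQST={A} ∪ X={G} → {A,G} (+1)
site 2, node OS: O={T} ∪ S={C} → {C,T} (+1)
site 2, node QT: Q={C} ∩ T={C} → {C} (+0)
site 2, node OQST: OS={C,T} ∩ QT={C} → {C} (+0)
site 2, node OQSTX: OQST={C} ∩ X={C} → {C} (+0)
site 3, node OS: O={G} ∩ S={G} → {G} (+0)
site 3, node QT: Q={A} ∪ T={C} → {A,C} (+1)
site 3, node OQST: OS={G} ∪ QT={A,C} → {A,C,G} (+1)
site 3, node OQSTX: OQST={A,C,G} ∪ X={T} → {A,C,G,T} (+1)
site 4, node OS: O={G} ∩ S={G} → {G} (+0)
site 4, node QT: Q={T} ∩ T={T} → {T} (+0)
site 4, node OQST: OS={G} ∪ QT={T} → {G,T} (+1)
site 4, node OQSTX: OQST={G,T} ∩ X={T} → {T} (+0)
site 5, node OS: O={T} ∪ S={C} → {C,T} (+1)
site 5, node QT: Q={C} ∪ T={T} → {C,T} (+1)
site 5, node OQST: OS={C,T} ∩ QT={C,T} → {C,T} (+0)
site 5, node OQSTX: OQST={C,T} ∪ X={G} → {C,G,T} (+1)
site 6, node OS: O={T} ∪ S={G} → {G,T} (+1)
site 6, node QT: Q={C} ∪ T={A} → {A,C} (+1)
site 6, node OQST: OS={G,T} ∪ QT={A,C} → {A,C,G,T} (+1)
site 6, node OQSTX: OQST={A,C,G,T} ∩ X={T} → {T} (+0)
site 7, node OS: O={C} ∩ S={C} → {C} (+0)
site 7, node QT: Q={C} ∪ T={T} → {C,T} (+1)
site 7, node OQST: OS={C} ∩ QT={C,T} → {C} (+0)
site 7, node OQSTX: OQST={C} ∪ X={T} → {C,T} (+1)
per-site changes: [2, 2, 1, 3, 1, 3, 3, 2]; total = 17

17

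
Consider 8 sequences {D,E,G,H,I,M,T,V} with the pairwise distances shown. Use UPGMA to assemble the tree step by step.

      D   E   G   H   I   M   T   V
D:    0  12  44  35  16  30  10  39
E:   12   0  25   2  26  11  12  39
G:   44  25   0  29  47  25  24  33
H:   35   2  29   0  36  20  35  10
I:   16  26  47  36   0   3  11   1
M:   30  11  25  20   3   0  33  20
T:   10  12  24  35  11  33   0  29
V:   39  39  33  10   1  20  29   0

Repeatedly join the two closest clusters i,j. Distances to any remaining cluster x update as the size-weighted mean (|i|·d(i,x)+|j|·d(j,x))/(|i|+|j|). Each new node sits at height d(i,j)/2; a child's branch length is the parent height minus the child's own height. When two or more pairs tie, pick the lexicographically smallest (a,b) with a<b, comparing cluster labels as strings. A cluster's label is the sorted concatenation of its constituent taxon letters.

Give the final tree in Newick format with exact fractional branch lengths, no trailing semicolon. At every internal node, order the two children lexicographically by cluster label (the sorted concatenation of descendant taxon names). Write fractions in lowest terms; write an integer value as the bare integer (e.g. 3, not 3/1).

iteration 1: select I,V (d=1); attach at lengths (1/2, 1/2); label the merged cluster IV
  updated: d(D,IV)=55/2, d(E,IV)=65/2, d(G,IV)=40, d(H,IV)=23, d(IV,M)=23/2, d(IV,T)=20
iteration 2: select E,H (d=2); attach at lengths (1, 1); label the merged cluster EH
  updated: d(D,EH)=47/2, d(EH,G)=27, d(EH,IV)=111/4, d(EH,M)=31/2, d(EH,T)=47/2
iteration 3: select D,T (d=10); attach at lengths (5, 5); label the merged cluster DT
  updated: d(DT,EH)=47/2, d(DT,G)=34, d(DT,IV)=95/4, d(DT,M)=63/2
iteration 4: select IV,M (d=23/2); attach at lengths (21/4, 23/4); label the merged cluster IMV
  updated: d(DT,IMV)=79/3, d(EH,IMV)=71/3, d(G,IMV)=35
iteration 5: select DT,EH (d=47/2); attach at lengths (27/4, 43/4); label the merged cluster DEHT
  updated: d(DEHT,G)=61/2, d(DEHT,IMV)=25
iteration 6: select DEHT,IMV (d=25); attach at lengths (3/4, 27/4); label the merged cluster DEHIMTV
  updated: d(DEHIMTV,G)=227/7
iteration 7: select DEHIMTV,G (d=227/7); attach at lengths (26/7, 227/14); label the merged cluster DEGHIMTV
final tree: ((((D:5,T:5):27/4,(E:1,H:1):43/4):3/4,((I:1/2,V:1/2):21/4,M:23/4):27/4):26/7,G:227/14)
total length: 965/14

((((D:5,T:5):27/4,(E:1,H:1):43/4):3/4,((I:1/2,V:1/2):21/4,M:23/4):27/4):26/7,G:227/14)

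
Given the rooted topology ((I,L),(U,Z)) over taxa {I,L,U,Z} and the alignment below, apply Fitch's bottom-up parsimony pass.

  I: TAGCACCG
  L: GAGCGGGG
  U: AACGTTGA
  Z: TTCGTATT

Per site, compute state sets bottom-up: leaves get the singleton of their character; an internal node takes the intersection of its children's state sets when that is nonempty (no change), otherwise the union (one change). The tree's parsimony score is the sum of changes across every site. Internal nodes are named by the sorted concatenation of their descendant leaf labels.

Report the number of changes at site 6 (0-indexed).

site 0, node IL: I={T} ∪ L={G} → {G,T} (+1)
site 0, node UZ: U={A} ∪ Z={T} → {A,T} (+1)
site 0, node ILUZ: IL={G,T} ∩ UZ={A,T} → {T} (+0)
site 1, node IL: I={A} ∩ L={A} → {A} (+0)
site 1, node UZ: U={A} ∪ Z={T} → {A,T} (+1)
site 1, node ILUZ: IL={A} ∩ UZ={A,T} → {A} (+0)
site 2, node IL: I={G} ∩ L={G} → {G} (+0)
site 2, node UZ: U={C} ∩ Z={C} → {C} (+0)
site 2, node ILUZ: IL={G} ∪ UZ={C} → {C,G} (+1)
site 3, node IL: I={C} ∩ L={C} → {C} (+0)
site 3, node UZ: U={G} ∩ Z={G} → {G} (+0)
site 3, node ILUZ: IL={C} ∪ UZ={G} → {C,G} (+1)
site 4, node IL: I={A} ∪ L={G} → {A,G} (+1)
site 4, node UZ: U={T} ∩ Z={T} → {T} (+0)
site 4, node ILUZ: IL={A,G} ∪ UZ={T} → {A,G,T} (+1)
site 5, node IL: I={C} ∪ L={G} → {C,G} (+1)
site 5, node UZ: U={T} ∪ Z={A} → {A,T} (+1)
site 5, node ILUZ: IL={C,G} ∪ UZ={A,T} → {A,C,G,T} (+1)
site 6, node IL: I={C} ∪ L={G} → {C,G} (+1)
site 6, node UZ: U={G} ∪ Z={T} → {G,T} (+1)
site 6, node ILUZ: IL={C,G} ∩ UZ={G,T} → {G} (+0)
site 7, node IL: I={G} ∩ L={G} → {G} (+0)
site 7, node UZ: U={A} ∪ Z={T} → {A,T} (+1)
site 7, node ILUZ: IL={G} ∪ UZ={A,T} → {A,G,T} (+1)
per-site changes: [2, 1, 1, 1, 2, 3, 2, 2]; total = 14

2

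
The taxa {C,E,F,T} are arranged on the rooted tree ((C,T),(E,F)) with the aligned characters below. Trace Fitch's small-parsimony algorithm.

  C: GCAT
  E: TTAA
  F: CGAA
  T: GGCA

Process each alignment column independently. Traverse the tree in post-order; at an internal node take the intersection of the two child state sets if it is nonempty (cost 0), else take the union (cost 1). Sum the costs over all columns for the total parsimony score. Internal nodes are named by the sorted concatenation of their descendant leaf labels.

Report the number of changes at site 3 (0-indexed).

[col 0] CT: children C:{G}, T:{G} ∩→ {G}; cost 0
[col 0] EF: children E:{T}, F:{C} ∪→ {C,T}; cost 1
[col 0] CEFT: children CT:{G}, EF:{C,T} ∪→ {C,G,T}; cost 1
[col 1] CT: children C:{C}, T:{G} ∪→ {C,G}; cost 1
[col 1] EF: children E:{T}, F:{G} ∪→ {G,T}; cost 1
[col 1] CEFT: children CT:{C,G}, EF:{G,T} ∩→ {G}; cost 0
[col 2] CT: children C:{A}, T:{C} ∪→ {A,C}; cost 1
[col 2] EF: children E:{A}, F:{A} ∩→ {A}; cost 0
[col 2] CEFT: children CT:{A,C}, EF:{A} ∩→ {A}; cost 0
[col 3] CT: children C:{T}, T:{A} ∪→ {A,T}; cost 1
[col 3] EF: children E:{A}, F:{A} ∩→ {A}; cost 0
[col 3] CEFT: children CT:{A,T}, EF:{A} ∩→ {A}; cost 0
per-site changes: [2, 2, 1, 1]; total = 6

1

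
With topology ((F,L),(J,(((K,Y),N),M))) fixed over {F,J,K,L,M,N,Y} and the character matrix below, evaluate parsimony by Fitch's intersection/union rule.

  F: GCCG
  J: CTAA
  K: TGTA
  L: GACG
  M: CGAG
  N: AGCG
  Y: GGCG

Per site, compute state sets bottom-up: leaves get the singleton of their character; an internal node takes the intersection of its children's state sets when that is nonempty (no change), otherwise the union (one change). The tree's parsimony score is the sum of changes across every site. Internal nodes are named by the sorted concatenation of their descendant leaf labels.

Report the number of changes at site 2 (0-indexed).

[col 0] FL: children F:{G}, L:{G} ∩→ {G}; cost 0
[col 0] KY: children K:{T}, Y:{G} ∪→ {G,T}; cost 1
[col 0] KNY: children KY:{G,T}, N:{A} ∪→ {A,G,T}; cost 1
[col 0] KMNY: children KNY:{A,G,T}, M:{C} ∪→ {A,C,G,T}; cost 1
[col 0] JKMNY: children J:{C}, KMNY:{A,C,G,T} ∩→ {C}; cost 0
[col 0] FJKLMNY: children FL:{G}, JKMNY:{C} ∪→ {C,G}; cost 1
[col 1] FL: children F:{C}, L:{A} ∪→ {A,C}; cost 1
[col 1] KY: children K:{G}, Y:{G} ∩→ {G}; cost 0
[col 1] KNY: children KY:{G}, N:{G} ∩→ {G}; cost 0
[col 1] KMNY: children KNY:{G}, M:{G} ∩→ {G}; cost 0
[col 1] JKMNY: children J:{T}, KMNY:{G} ∪→ {G,T}; cost 1
[col 1] FJKLMNY: children FL:{A,C}, JKMNY:{G,T} ∪→ {A,C,G,T}; cost 1
[col 2] FL: children F:{C}, L:{C} ∩→ {C}; cost 0
[col 2] KY: children K:{T}, Y:{C} ∪→ {C,T}; cost 1
[col 2] KNY: children KY:{C,T}, N:{C} ∩→ {C}; cost 0
[col 2] KMNY: children KNY:{C}, M:{A} ∪→ {A,C}; cost 1
[col 2] JKMNY: children J:{A}, KMNY:{A,C} ∩→ {A}; cost 0
[col 2] FJKLMNY: children FL:{C}, JKMNY:{A} ∪→ {A,C}; cost 1
[col 3] FL: children F:{G}, L:{G} ∩→ {G}; cost 0
[col 3] KY: children K:{A}, Y:{G} ∪→ {A,G}; cost 1
[col 3] KNY: children KY:{A,G}, N:{G} ∩→ {G}; cost 0
[col 3] KMNY: children KNY:{G}, M:{G} ∩→ {G}; cost 0
[col 3] JKMNY: children J:{A}, KMNY:{G} ∪→ {A,G}; cost 1
[col 3] FJKLMNY: children FL:{G}, JKMNY:{A,G} ∩→ {G}; cost 0
per-site changes: [4, 3, 3, 2]; total = 12

3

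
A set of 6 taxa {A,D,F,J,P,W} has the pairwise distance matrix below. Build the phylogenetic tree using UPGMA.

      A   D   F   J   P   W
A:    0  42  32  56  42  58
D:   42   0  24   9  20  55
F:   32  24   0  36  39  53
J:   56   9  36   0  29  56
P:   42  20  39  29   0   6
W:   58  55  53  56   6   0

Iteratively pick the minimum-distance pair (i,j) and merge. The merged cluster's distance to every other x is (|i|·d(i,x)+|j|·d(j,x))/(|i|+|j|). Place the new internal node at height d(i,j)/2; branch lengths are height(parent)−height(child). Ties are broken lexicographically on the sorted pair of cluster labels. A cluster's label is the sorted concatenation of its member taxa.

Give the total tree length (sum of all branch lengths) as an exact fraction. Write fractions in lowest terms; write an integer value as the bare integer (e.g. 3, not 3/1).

179/2

1. join P+W (d=6) ⇒ PW; edges |P|=3, |W|=3
  updated: d(A,PW)=50, d(D,PW)=75/2, d(F,PW)=46, d(J,PW)=85/2
2. join D+J (d=9) ⇒ DJ; edges |D|=9/2, |J|=9/2
  updated: d(A,DJ)=49, d(DJ,F)=30, d(DJ,PW)=40
3. join DJ+F (d=30) ⇒ DFJ; edges |DJ|=21/2, |F|=15
  updated: d(A,DFJ)=130/3, d(DFJ,PW)=42
4. join DFJ+PW (d=42) ⇒ DFJPW; edges |DFJ|=6, |PW|=18
  updated: d(A,DFJPW)=46
5. join A+DFJPW (d=46) ⇒ ADFJPW; edges |A|=23, |DFJPW|=2
final tree: (A:23,(((D:9/2,J:9/2):21/2,F:15):6,(P:3,W:3):18):2)
total length: 179/2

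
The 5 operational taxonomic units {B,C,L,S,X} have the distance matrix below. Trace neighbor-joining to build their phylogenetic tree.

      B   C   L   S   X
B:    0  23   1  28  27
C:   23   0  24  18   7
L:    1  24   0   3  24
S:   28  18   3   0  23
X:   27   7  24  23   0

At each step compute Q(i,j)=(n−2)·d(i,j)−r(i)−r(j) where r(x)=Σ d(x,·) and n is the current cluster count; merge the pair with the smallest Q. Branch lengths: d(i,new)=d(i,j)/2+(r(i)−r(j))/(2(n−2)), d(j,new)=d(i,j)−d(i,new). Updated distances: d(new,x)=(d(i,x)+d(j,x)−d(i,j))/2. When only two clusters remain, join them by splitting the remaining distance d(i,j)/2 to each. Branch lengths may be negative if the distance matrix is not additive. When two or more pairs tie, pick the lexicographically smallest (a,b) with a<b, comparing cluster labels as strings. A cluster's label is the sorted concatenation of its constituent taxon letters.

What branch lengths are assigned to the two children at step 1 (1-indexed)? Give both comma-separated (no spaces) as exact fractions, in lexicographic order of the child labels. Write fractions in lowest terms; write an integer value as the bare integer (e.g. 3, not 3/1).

2,5

iteration 1: select C,X (d=7, Q=-132); attach at lengths (2, 5); label the merged cluster CX
  updated: d(B,CX)=43/2, d(CX,L)=41/2, d(CX,S)=17
iteration 2: select B,L (d=1, Q=-73); attach at lengths (7, -6); label the merged cluster BL
  updated: d(BL,CX)=41/2, d(BL,S)=15
iteration 3: select BL,CX (d=41/2, Q=-105/2); attach at lengths (37/4, 45/4); label the merged cluster BCLX
  updated: d(BCLX,S)=23/4
iteration 4: select BCLX,S (d=23/4); attach at lengths (23/8, 23/8); label the merged cluster BCLSX
final tree: (((B:7,L:-6):37/4,(C:2,X:5):45/4):23/8,S:23/8)
total length: 137/4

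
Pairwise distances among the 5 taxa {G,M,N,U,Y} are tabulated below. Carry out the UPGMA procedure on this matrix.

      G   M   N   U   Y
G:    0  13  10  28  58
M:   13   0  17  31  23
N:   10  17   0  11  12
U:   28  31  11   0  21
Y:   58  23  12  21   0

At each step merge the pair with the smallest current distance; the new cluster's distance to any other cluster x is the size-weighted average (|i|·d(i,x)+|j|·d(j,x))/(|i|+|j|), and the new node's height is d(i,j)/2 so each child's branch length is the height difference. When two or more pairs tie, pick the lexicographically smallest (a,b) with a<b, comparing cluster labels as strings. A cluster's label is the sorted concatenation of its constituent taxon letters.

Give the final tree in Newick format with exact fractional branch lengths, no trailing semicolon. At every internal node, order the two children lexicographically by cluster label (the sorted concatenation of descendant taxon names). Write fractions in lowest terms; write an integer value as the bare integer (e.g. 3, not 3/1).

1. join G+N (d=10) ⇒ GN; edges |G|=5, |N|=5
  updated: d(GN,M)=15, d(GN,U)=39/2, d(GN,Y)=35
2. join GN+M (d=15) ⇒ GMN; edges |GN|=5/2, |M|=15/2
  updated: d(GMN,U)=70/3, d(GMN,Y)=31
3. join U+Y (d=21) ⇒ UY; edges |U|=21/2, |Y|=21/2
  updated: d(GMN,UY)=163/6
4. join GMN+UY (d=163/6) ⇒ GMNUY; edges |GMN|=73/12, |UY|=37/12
final tree: (((G:5,N:5):5/2,M:15/2):73/12,(U:21/2,Y:21/2):37/12)
total length: 301/6

(((G:5,N:5):5/2,M:15/2):73/12,(U:21/2,Y:21/2):37/12)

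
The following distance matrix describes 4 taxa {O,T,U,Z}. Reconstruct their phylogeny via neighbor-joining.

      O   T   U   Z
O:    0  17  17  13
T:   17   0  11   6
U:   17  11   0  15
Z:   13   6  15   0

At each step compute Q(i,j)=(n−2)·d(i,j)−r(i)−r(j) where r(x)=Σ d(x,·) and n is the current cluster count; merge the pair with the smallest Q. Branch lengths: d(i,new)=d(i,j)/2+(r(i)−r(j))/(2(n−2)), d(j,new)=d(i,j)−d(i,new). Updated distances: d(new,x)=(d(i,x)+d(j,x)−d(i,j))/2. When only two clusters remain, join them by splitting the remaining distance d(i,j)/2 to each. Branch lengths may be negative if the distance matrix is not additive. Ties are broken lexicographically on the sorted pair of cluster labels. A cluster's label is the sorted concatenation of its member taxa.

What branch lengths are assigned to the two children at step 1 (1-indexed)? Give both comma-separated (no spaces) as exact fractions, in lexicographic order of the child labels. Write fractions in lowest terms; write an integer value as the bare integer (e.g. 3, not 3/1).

19/2,15/2

step 1: merge (O,U) at d=17, Q=-56; branch lengths O→19/2, U→15/2; new cluster OU
  updated: d(OU,T)=11/2, d(OU,Z)=11/2
step 2: merge (OU,T) at d=11/2, Q=-17; branch lengths OU→5/2, T→3; new cluster OTU
  updated: d(OTU,Z)=3
step 3: merge (OTU,Z) at d=3; branch lengths OTU→3/2, Z→3/2; new cluster OTUZ
final tree: (((O:19/2,U:15/2):5/2,T:3):3/2,Z:3/2)
total length: 51/2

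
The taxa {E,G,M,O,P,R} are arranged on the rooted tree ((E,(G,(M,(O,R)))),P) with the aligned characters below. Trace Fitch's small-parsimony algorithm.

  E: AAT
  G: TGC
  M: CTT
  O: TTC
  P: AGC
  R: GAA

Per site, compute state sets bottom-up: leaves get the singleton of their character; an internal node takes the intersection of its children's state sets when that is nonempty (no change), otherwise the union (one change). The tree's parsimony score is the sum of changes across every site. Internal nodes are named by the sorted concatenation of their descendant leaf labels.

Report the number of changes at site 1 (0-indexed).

3

site 0, node OR: O={T} ∪ R={G} → {G,T} (+1)
site 0, node MOR: M={C} ∪ OR={G,T} → {C,G,T} (+1)
site 0, node GMOR: G={T} ∩ MOR={C,G,T} → {T} (+0)
site 0, node EGMOR: E={A} ∪ GMOR={T} → {A,T} (+1)
site 0, node EGMOPR: EGMOR={A,T} ∩ P={A} → {A} (+0)
site 1, node OR: O={T} ∪ R={A} → {A,T} (+1)
site 1, node MOR: M={T} ∩ OR={A,T} → {T} (+0)
site 1, node GMOR: G={G} ∪ MOR={T} → {G,T} (+1)
site 1, node EGMOR: E={A} ∪ GMOR={G,T} → {A,G,T} (+1)
site 1, node EGMOPR: EGMOR={A,G,T} ∩ P={G} → {G} (+0)
site 2, node OR: O={C} ∪ R={A} → {A,C} (+1)
site 2, node MOR: M={T} ∪ OR={A,C} → {A,C,T} (+1)
site 2, node GMOR: G={C} ∩ MOR={A,C,T} → {C} (+0)
site 2, node EGMOR: E={T} ∪ GMOR={C} → {C,T} (+1)
site 2, node EGMOPR: EGMOR={C,T} ∩ P={C} → {C} (+0)
per-site changes: [3, 3, 3]; total = 9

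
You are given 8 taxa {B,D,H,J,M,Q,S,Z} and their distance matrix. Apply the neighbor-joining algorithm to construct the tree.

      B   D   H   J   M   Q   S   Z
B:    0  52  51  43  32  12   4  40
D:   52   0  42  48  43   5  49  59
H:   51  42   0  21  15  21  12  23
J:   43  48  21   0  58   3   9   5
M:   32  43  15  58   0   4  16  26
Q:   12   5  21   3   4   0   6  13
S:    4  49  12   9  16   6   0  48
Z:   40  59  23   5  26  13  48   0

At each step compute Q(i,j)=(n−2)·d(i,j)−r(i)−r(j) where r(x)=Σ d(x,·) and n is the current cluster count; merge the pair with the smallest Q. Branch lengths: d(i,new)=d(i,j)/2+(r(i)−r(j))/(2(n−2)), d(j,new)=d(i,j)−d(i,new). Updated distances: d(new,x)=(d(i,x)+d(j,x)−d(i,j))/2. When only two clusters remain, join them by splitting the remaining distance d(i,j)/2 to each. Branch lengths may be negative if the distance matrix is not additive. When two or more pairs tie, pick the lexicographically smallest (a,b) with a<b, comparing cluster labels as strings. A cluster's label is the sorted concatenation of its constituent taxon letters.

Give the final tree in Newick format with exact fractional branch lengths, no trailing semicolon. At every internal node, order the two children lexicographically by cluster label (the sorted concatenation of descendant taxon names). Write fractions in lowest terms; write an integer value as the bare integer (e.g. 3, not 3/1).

((((B:97/10,S:-57/10):51/4,M:37/4):19/16,(D:167/8,Q:-127/8):175/16):107/32,(H:145/24,(J:1/4,Z:19/4):323/24):107/32)

iteration 1: select J,Z (d=5, Q=-371); attach at lengths (1/4, 19/4); label the merged cluster JZ
  updated: d(B,JZ)=39, d(D,JZ)=51, d(H,JZ)=39/2, d(JZ,M)=79/2, d(JZ,Q)=11/2, d(JZ,S)=26
iteration 2: select B,S (d=4, Q=-283); attach at lengths (97/10, -57/10); label the merged cluster BS
  updated: d(BS,D)=97/2, d(BS,H)=59/2, d(BS,JZ)=61/2, d(BS,M)=22, d(BS,Q)=7
iteration 3: select D,Q (d=5, Q=-212); attach at lengths (167/8, -127/8); label the merged cluster DQ
  updated: d(BS,DQ)=101/4, d(DQ,H)=29, d(DQ,JZ)=103/4, d(DQ,M)=21
iteration 4: select H,JZ (d=39/2, Q=-599/4); attach at lengths (145/24, 323/24); label the merged cluster HJZ
  updated: d(BS,HJZ)=81/4, d(DQ,HJZ)=141/8, d(HJZ,M)=35/2
iteration 5: select BS,M (d=22, Q=-84); attach at lengths (51/4, 37/4); label the merged cluster BMS
  updated: d(BMS,DQ)=97/8, d(BMS,HJZ)=63/8
iteration 6: select BMS,DQ (d=97/8, Q=-301/8); attach at lengths (19/16, 175/16); label the merged cluster BDMQS
  updated: d(BDMQS,HJZ)=107/16
iteration 7: select BDMQS,HJZ (d=107/16); attach at lengths (107/32, 107/32); label the merged cluster BDHJMQSZ
final tree: ((((B:97/10,S:-57/10):51/4,M:37/4):19/16,(D:167/8,Q:-127/8):175/16):107/32,(H:145/24,(J:1/4,Z:19/4):323/24):107/32)
total length: 1189/16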